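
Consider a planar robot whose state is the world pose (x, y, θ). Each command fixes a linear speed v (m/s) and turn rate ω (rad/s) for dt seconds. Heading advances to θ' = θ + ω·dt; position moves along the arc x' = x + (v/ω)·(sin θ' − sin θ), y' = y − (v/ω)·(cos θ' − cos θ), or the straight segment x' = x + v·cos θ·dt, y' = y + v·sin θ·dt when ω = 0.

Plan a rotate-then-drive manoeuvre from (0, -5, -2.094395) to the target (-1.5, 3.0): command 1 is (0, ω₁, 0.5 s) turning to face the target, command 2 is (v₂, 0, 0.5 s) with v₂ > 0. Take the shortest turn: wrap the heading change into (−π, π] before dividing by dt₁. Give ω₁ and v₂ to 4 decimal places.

ω₁ = -4.8653, v₂ = 16.2788

heading to target = atan2(3−-5, -1.5−0) = 1.7561
Δθ = wrap(1.7561 − -2.0944) = -2.4326; ω₁ = Δθ/dt₁ = -4.8653
distance = √((-1.5−0)² + (3−-5)²) = 8.1394; v₂ = distance/dt₂ = 16.2788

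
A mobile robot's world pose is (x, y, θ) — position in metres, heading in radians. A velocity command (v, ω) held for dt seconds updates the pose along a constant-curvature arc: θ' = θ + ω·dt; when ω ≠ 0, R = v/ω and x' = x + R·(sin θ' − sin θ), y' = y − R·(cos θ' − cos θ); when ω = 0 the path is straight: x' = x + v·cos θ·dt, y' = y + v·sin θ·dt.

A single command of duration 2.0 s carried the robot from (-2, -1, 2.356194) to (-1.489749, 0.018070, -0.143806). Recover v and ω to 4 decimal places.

v = 0.7500, ω = -1.2500

Δθ = -0.143806 − 2.356194 = -2.500000
ω = Δθ/dt = -2.500000/2.0 = -1.2500
R = −Δy/(cos θ' − cos θ) = -0.6000
v = R·ω = -0.6000·-1.2500 = 0.7500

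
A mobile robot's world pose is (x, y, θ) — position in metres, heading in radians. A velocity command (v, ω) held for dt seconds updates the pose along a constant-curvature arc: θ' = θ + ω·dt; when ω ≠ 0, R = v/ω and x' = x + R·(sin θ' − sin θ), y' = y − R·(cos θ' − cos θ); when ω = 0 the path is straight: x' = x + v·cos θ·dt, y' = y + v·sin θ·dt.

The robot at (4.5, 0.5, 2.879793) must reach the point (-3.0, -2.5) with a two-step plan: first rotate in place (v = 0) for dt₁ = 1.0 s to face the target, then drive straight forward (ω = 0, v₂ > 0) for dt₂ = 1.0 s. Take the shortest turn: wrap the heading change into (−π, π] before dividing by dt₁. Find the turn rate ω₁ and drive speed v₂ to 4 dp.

heading to target = atan2(-2.5−0.5, -3−4.5) = -2.7611
Δθ = wrap(-2.7611 − 2.8798) = 0.6423; ω₁ = Δθ/dt₁ = 0.6423
distance = √((-3−4.5)² + (-2.5−0.5)²) = 8.0777; v₂ = distance/dt₂ = 8.0777

ω₁ = 0.6423, v₂ = 8.0777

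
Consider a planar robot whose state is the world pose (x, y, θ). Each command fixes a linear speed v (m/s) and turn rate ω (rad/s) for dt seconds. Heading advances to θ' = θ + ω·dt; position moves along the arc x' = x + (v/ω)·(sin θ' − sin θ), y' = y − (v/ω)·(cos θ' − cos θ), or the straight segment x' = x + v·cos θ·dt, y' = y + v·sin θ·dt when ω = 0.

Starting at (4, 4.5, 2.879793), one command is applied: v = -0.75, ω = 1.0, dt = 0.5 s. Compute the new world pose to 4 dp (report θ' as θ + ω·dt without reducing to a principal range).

(4.3711, 4.4956, 3.3798)

θ' = 2.8798 + 1.0·0.5 = 3.3798
R = v/ω = -0.75/1.0 = -0.7500
x' = 4 + -0.7500·(sin 3.3798 − sin 2.8798) = 4.3711
y' = 4.5 − -0.7500·(cos 3.3798 − cos 2.8798) = 4.4956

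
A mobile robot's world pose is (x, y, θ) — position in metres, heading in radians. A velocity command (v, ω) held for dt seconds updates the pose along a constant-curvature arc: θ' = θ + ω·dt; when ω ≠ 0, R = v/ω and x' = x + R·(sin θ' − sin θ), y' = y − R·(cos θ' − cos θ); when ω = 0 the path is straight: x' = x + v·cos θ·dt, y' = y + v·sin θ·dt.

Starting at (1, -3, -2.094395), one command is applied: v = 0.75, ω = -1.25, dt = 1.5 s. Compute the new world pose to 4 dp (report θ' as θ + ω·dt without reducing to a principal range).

(0.0385, -3.1059, -3.9694)

θ' = -2.0944 + -1.25·1.5 = -3.9694
R = v/ω = 0.75/-1.25 = -0.6000
x' = 1 + -0.6000·(sin -3.9694 − sin -2.0944) = 0.0385
y' = -3 − -0.6000·(cos -3.9694 − cos -2.0944) = -3.1059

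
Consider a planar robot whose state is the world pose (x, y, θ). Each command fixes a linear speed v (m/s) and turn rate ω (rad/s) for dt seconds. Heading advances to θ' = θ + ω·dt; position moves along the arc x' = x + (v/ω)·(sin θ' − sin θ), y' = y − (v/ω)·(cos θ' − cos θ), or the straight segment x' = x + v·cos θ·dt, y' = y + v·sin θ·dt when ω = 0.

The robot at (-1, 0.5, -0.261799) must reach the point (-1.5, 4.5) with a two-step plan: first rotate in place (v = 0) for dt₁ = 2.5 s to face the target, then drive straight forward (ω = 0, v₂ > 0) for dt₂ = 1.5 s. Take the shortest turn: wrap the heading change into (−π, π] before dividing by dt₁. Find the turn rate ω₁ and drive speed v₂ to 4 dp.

heading to target = atan2(4.5−0.5, -1.5−-1) = 1.6952
Δθ = wrap(1.6952 − -0.2618) = 1.9570; ω₁ = Δθ/dt₁ = 0.7828
distance = √((-1.5−-1)² + (4.5−0.5)²) = 4.0311; v₂ = distance/dt₂ = 2.6874

ω₁ = 0.7828, v₂ = 2.6874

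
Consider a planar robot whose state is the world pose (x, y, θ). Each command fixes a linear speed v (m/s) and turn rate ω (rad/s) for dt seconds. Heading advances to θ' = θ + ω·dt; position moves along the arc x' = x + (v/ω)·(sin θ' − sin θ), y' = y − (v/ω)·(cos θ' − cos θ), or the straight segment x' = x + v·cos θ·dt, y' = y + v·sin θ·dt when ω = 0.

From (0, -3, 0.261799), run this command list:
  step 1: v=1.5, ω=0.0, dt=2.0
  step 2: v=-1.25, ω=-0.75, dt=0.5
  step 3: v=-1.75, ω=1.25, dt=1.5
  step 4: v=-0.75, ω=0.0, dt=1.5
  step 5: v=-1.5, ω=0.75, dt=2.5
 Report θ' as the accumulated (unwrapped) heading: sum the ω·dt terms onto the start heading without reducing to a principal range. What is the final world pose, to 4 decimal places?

(3.8731, -6.4111, 3.6368)

step 1: θ'=0.2618 (straight) → pose (2.8978, -2.2235, 0.2618)
step 2: θ'=-0.1132 (R=1.6667) → pose (2.2781, -2.2697, -0.1132)
step 3: θ'=1.7618 (R=-1.4000) → pose (0.7455, -3.9265, 1.7618)
step 4: θ'=1.7618 (straight) → pose (0.9590, -5.0310, 1.7618)
step 5: θ'=3.6368 (R=-2.0000) → pose (3.8731, -6.4111, 3.6368)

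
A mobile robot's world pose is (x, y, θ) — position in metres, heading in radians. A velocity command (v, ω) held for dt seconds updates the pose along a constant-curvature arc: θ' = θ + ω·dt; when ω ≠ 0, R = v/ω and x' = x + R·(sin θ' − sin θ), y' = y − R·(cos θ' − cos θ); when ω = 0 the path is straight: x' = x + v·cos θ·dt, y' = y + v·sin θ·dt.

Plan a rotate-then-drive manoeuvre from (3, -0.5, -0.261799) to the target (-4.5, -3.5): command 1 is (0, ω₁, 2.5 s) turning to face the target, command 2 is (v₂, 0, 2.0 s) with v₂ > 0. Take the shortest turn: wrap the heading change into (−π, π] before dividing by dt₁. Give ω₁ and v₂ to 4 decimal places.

heading to target = atan2(-3.5−-0.5, -4.5−3) = -2.7611
Δθ = wrap(-2.7611 − -0.2618) = -2.4993; ω₁ = Δθ/dt₁ = -0.9997
distance = √((-4.5−3)² + (-3.5−-0.5)²) = 8.0777; v₂ = distance/dt₂ = 4.0389

ω₁ = -0.9997, v₂ = 4.0389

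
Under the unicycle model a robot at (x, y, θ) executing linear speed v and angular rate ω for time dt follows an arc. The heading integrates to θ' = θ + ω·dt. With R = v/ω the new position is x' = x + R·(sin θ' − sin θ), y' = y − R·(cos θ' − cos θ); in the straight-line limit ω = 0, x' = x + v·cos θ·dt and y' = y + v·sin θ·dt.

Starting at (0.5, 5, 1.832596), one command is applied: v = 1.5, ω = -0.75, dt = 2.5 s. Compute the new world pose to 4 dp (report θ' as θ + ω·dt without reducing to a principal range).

(2.5166, 7.5158, -0.0424)

θ' = 1.8326 + -0.75·2.5 = -0.0424
R = v/ω = 1.5/-0.75 = -2.0000
x' = 0.5 + -2.0000·(sin -0.0424 − sin 1.8326) = 2.5166
y' = 5 − -2.0000·(cos -0.0424 − cos 1.8326) = 7.5158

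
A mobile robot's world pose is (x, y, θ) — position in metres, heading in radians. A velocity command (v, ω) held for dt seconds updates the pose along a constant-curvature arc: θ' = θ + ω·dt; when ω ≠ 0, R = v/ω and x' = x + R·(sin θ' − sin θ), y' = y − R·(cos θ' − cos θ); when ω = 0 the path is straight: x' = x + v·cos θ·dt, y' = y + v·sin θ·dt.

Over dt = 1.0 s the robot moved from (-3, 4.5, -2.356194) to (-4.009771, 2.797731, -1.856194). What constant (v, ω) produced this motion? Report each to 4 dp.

v = 2.0000, ω = 0.5000

Δθ = -1.856194 − -2.356194 = 0.500000
ω = Δθ/dt = 0.500000/1.0 = 0.5000
R = −Δy/(cos θ' − cos θ) = 4.0000
v = R·ω = 4.0000·0.5000 = 2.0000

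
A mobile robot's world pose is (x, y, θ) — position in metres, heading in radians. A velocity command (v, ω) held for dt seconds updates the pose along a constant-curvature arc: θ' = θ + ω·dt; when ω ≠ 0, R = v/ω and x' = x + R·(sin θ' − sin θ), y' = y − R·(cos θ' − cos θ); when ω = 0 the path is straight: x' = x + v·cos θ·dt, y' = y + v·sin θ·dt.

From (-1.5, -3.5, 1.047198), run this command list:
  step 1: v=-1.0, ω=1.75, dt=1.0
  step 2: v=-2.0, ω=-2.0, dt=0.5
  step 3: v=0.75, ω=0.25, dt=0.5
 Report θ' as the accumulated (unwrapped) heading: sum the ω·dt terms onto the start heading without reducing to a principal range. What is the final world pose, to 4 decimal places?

(-0.6680, -4.6812, 1.9222)

step 1: θ'=2.7972 (R=-0.5714) → pose (-1.1981, -4.3236, 2.7972)
step 2: θ'=1.7972 (R=1.0000) → pose (-0.5612, -5.0404, 1.7972)
step 3: θ'=1.9222 (R=3.0000) → pose (-0.6680, -4.6812, 1.9222)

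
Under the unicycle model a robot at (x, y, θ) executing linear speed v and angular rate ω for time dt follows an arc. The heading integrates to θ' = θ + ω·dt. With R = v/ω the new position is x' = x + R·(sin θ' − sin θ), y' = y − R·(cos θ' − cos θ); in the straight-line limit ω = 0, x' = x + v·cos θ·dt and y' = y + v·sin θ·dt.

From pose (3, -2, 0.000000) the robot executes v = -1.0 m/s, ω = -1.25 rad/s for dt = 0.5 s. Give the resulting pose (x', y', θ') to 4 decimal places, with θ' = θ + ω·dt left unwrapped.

(2.5319, -1.8488, -0.6250)

θ' = 0.0000 + -1.25·0.5 = -0.6250
R = v/ω = -1.0/-1.25 = 0.8000
x' = 3 + 0.8000·(sin -0.6250 − sin 0.0000) = 2.5319
y' = -2 − 0.8000·(cos -0.6250 − cos 0.0000) = -1.8488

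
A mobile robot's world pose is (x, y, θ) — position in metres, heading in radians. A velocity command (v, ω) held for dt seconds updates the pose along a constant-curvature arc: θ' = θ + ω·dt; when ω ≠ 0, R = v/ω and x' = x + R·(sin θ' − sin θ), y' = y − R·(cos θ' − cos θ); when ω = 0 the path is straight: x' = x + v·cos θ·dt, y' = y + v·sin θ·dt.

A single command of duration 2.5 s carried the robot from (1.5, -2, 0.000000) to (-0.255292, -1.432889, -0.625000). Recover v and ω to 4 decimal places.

Δθ = -0.625000 − 0.000000 = -0.625000
ω = Δθ/dt = -0.625000/2.5 = -0.2500
R = Δx/(sin θ' − sin θ) = 3.0000
v = R·ω = 3.0000·-0.2500 = -0.7500

v = -0.7500, ω = -0.2500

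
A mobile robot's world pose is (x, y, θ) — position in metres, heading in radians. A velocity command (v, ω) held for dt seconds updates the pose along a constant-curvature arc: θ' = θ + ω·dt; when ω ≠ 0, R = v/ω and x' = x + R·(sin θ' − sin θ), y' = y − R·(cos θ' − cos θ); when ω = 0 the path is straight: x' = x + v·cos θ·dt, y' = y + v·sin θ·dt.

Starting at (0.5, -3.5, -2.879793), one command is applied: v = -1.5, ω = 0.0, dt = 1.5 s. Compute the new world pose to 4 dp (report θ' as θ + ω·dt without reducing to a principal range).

θ' = -2.8798 + 0.0·1.5 = -2.8798
ω = 0 → straight: x' = 0.5 + -1.5·cos(-2.8798)·1.5 = 2.6733
y' = -3.5 + -1.5·sin(-2.8798)·1.5 = -2.9177

(2.6733, -2.9177, -2.8798)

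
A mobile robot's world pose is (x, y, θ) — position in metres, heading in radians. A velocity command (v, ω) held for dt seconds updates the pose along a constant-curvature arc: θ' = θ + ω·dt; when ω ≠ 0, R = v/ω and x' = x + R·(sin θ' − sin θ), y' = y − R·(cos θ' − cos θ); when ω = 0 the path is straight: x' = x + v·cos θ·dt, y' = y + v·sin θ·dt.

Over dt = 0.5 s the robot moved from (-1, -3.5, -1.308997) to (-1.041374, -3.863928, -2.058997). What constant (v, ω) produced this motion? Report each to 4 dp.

Δθ = -2.058997 − -1.308997 = -0.750000
ω = Δθ/dt = -0.750000/0.5 = -1.5000
R = −Δy/(cos θ' − cos θ) = -0.5000
v = R·ω = -0.5000·-1.5000 = 0.7500

v = 0.7500, ω = -1.5000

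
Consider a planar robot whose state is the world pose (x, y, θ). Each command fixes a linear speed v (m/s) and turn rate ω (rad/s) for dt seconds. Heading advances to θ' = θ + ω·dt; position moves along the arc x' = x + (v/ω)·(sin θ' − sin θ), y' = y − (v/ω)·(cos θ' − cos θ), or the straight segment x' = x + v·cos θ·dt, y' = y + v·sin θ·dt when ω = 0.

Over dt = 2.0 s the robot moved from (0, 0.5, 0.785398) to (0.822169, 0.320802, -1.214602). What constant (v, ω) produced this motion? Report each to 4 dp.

Δθ = -1.214602 − 0.785398 = -2.000000
ω = Δθ/dt = -2.000000/2.0 = -1.0000
R = Δx/(sin θ' − sin θ) = -0.5000
v = R·ω = -0.5000·-1.0000 = 0.5000

v = 0.5000, ω = -1.0000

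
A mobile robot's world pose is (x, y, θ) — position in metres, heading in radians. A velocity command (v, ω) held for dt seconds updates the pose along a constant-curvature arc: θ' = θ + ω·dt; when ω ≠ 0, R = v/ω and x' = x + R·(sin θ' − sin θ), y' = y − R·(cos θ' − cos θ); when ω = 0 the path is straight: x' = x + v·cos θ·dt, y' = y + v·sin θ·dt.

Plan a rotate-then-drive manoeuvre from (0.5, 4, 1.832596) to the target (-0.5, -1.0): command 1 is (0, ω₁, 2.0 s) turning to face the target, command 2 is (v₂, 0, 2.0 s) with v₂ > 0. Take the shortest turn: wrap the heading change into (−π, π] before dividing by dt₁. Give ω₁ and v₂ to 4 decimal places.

ω₁ = 1.3412, v₂ = 2.5495

heading to target = atan2(-1−4, -0.5−0.5) = -1.7682
Δθ = wrap(-1.7682 − 1.8326) = 2.6824; ω₁ = Δθ/dt₁ = 1.3412
distance = √((-0.5−0.5)² + (-1−4)²) = 5.0990; v₂ = distance/dt₂ = 2.5495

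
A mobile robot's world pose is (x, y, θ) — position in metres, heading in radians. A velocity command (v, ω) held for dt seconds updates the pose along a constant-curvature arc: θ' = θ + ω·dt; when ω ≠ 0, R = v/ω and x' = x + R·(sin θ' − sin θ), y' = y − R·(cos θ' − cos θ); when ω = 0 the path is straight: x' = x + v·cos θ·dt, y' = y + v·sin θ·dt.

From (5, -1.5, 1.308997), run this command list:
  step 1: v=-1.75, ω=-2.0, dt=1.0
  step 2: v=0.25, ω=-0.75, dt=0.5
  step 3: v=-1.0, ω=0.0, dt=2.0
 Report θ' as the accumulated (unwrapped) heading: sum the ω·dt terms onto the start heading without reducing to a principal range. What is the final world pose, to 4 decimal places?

step 1: θ'=-0.6910 (R=0.8750) → pose (3.5972, -1.9478, -0.6910)
step 2: θ'=-1.0660 (R=-0.3333) → pose (3.6765, -2.0435, -1.0660)
step 3: θ'=-1.0660 (straight) → pose (2.7092, -0.2929, -1.0660)

(2.7092, -0.2929, -1.0660)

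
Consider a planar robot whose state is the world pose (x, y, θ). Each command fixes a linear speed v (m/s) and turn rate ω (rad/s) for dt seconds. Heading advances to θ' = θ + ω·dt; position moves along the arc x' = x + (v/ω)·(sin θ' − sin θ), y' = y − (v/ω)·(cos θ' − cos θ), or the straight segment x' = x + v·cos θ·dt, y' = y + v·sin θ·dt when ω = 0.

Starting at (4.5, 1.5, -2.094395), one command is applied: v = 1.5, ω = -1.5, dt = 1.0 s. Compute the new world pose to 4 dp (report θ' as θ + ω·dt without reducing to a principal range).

(3.1965, 1.1008, -3.5944)

θ' = -2.0944 + -1.5·1.0 = -3.5944
R = v/ω = 1.5/-1.5 = -1.0000
x' = 4.5 + -1.0000·(sin -3.5944 − sin -2.0944) = 3.1965
y' = 1.5 − -1.0000·(cos -3.5944 − cos -2.0944) = 1.1008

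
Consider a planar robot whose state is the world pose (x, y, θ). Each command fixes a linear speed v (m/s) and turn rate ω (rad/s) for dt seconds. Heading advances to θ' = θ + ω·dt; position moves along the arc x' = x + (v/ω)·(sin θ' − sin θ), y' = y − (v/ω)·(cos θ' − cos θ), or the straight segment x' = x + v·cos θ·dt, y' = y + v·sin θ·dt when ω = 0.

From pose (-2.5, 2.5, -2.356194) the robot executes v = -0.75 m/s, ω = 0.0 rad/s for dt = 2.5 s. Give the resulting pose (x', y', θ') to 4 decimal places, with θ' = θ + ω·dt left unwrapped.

(-1.1742, 3.8258, -2.3562)

θ' = -2.3562 + 0.0·2.5 = -2.3562
ω = 0 → straight: x' = -2.5 + -0.75·cos(-2.3562)·2.5 = -1.1742
y' = 2.5 + -0.75·sin(-2.3562)·2.5 = 3.8258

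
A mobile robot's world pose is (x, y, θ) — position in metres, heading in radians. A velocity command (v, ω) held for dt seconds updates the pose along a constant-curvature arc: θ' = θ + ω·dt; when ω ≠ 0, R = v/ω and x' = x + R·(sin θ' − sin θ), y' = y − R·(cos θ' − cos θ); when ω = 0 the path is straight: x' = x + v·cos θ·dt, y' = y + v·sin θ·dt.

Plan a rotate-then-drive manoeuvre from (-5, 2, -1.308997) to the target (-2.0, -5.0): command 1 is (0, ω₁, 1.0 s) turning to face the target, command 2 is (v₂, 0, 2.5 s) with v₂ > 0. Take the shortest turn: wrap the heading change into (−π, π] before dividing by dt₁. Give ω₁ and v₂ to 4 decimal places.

heading to target = atan2(-5−2, -2−-5) = -1.1659
Δθ = wrap(-1.1659 − -1.3090) = 0.1431; ω₁ = Δθ/dt₁ = 0.1431
distance = √((-2−-5)² + (-5−2)²) = 7.6158; v₂ = distance/dt₂ = 3.0463

ω₁ = 0.1431, v₂ = 3.0463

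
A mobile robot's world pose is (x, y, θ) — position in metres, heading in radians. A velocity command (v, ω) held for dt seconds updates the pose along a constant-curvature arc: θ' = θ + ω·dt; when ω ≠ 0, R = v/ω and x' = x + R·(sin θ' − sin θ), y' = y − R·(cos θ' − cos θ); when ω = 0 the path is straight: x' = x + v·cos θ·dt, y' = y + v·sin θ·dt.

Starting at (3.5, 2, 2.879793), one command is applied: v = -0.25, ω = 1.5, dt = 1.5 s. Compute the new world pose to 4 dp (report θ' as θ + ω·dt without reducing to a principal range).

(3.6955, 2.2286, 5.1298)

θ' = 2.8798 + 1.5·1.5 = 5.1298
R = v/ω = -0.25/1.5 = -0.1667
x' = 3.5 + -0.1667·(sin 5.1298 − sin 2.8798) = 3.6955
y' = 2 − -0.1667·(cos 5.1298 − cos 2.8798) = 2.2286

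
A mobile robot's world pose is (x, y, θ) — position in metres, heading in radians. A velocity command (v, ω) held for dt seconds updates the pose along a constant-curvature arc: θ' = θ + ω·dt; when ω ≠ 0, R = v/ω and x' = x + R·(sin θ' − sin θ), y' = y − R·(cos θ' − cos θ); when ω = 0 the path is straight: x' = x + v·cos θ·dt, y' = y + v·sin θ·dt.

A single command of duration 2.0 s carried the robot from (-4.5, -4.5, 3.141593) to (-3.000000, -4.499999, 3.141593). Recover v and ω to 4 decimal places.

v = -0.7500, ω = 0.0000

Δθ = 3.141593 − 3.141593 = 0.000000
ω = Δθ/dt = 0.000000/2.0 = 0.0000
ω = 0 → v = (Δx·cos θ + Δy·sin θ)/dt = -0.7500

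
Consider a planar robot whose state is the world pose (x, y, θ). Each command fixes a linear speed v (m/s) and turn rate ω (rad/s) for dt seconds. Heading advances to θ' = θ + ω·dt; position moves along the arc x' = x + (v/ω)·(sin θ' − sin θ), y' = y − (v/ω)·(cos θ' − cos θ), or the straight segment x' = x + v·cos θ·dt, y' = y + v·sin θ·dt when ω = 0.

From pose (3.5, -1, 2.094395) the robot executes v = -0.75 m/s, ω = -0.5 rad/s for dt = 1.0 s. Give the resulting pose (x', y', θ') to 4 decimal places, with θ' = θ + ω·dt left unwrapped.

(3.7005, -1.7146, 1.5944)

θ' = 2.0944 + -0.5·1.0 = 1.5944
R = v/ω = -0.75/-0.5 = 1.5000
x' = 3.5 + 1.5000·(sin 1.5944 − sin 2.0944) = 3.7005
y' = -1 − 1.5000·(cos 1.5944 − cos 2.0944) = -1.7146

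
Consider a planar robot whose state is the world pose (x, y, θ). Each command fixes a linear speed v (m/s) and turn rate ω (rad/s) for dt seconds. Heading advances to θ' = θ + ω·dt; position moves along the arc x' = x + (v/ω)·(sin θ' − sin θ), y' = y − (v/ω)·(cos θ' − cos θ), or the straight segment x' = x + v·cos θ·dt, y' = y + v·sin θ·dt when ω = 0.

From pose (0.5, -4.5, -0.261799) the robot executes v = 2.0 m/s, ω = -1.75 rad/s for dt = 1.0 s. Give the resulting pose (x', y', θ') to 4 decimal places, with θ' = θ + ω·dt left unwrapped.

(1.2377, -6.0917, -2.0118)

θ' = -0.2618 + -1.75·1.0 = -2.0118
R = v/ω = 2.0/-1.75 = -1.1429
x' = 0.5 + -1.1429·(sin -2.0118 − sin -0.2618) = 1.2377
y' = -4.5 − -1.1429·(cos -2.0118 − cos -0.2618) = -6.0917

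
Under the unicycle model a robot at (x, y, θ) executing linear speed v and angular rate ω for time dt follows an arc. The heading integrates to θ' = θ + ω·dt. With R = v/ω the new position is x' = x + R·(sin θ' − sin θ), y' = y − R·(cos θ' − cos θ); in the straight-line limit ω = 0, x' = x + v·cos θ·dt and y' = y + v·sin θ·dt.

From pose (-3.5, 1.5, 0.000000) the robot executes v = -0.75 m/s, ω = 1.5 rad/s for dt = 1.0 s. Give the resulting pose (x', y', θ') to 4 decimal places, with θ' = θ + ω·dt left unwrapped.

θ' = 0.0000 + 1.5·1.0 = 1.5000
R = v/ω = -0.75/1.5 = -0.5000
x' = -3.5 + -0.5000·(sin 1.5000 − sin 0.0000) = -3.9987
y' = 1.5 − -0.5000·(cos 1.5000 − cos 0.0000) = 1.0354

(-3.9987, 1.0354, 1.5000)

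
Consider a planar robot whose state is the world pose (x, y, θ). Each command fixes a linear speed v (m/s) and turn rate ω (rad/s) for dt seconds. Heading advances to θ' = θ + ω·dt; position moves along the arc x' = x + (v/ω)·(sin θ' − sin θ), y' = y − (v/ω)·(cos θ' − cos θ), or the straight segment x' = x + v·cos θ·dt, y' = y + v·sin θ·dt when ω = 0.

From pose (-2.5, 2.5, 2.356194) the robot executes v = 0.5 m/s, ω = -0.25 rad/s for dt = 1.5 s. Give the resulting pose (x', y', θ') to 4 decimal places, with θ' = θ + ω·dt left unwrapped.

(-2.9197, 3.1163, 1.9812)

θ' = 2.3562 + -0.25·1.5 = 1.9812
R = v/ω = 0.5/-0.25 = -2.0000
x' = -2.5 + -2.0000·(sin 1.9812 − sin 2.3562) = -2.9197
y' = 2.5 − -2.0000·(cos 1.9812 − cos 2.3562) = 3.1163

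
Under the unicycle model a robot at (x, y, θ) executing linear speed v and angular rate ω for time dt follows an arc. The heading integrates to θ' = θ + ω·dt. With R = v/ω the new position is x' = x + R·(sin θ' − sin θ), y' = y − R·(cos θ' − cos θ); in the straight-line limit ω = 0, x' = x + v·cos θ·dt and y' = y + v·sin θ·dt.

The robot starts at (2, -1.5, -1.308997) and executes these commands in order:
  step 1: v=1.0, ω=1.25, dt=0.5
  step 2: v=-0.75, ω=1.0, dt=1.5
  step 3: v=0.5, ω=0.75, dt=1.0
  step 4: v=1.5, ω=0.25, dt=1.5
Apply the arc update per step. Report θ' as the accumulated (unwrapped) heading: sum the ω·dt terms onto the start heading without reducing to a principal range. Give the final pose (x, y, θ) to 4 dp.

(1.0216, 0.6727, 1.9410)

step 1: θ'=-0.6840 (R=0.8000) → pose (2.2672, -1.9130, -0.6840)
step 2: θ'=0.8160 (R=-0.7500) → pose (1.2470, -1.9804, 0.8160)
step 3: θ'=1.5660 (R=0.6667) → pose (1.4280, -1.5269, 1.5660)
step 4: θ'=1.9410 (R=6.0000) → pose (1.0216, 0.6727, 1.9410)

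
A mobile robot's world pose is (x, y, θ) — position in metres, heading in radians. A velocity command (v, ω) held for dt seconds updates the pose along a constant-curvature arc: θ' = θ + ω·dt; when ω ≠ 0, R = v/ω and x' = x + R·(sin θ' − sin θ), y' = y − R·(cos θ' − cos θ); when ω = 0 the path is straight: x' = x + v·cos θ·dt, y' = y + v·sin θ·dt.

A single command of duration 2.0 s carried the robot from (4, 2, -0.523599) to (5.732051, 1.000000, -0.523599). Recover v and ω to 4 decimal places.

Δθ = -0.523599 − -0.523599 = 0.000000
ω = Δθ/dt = 0.000000/2.0 = 0.0000
ω = 0 → v = (Δx·cos θ + Δy·sin θ)/dt = 1.0000

v = 1.0000, ω = 0.0000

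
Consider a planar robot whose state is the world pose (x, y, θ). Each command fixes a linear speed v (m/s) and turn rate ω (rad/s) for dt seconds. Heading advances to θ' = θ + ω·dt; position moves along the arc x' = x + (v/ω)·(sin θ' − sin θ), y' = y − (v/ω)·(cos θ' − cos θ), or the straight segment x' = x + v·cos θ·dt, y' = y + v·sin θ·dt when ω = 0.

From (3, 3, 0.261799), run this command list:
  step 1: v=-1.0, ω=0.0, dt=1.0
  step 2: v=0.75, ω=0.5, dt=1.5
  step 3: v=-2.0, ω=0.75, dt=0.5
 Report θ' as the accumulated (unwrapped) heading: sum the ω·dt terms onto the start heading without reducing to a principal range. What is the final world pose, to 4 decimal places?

step 1: θ'=0.2618 (straight) → pose (2.0341, 2.7412, 0.2618)
step 2: θ'=1.0118 (R=1.5000) → pose (2.9175, 3.3946, 1.0118)
step 3: θ'=1.3868 (R=-2.6667) → pose (2.5566, 2.4682, 1.3868)

(2.5566, 2.4682, 1.3868)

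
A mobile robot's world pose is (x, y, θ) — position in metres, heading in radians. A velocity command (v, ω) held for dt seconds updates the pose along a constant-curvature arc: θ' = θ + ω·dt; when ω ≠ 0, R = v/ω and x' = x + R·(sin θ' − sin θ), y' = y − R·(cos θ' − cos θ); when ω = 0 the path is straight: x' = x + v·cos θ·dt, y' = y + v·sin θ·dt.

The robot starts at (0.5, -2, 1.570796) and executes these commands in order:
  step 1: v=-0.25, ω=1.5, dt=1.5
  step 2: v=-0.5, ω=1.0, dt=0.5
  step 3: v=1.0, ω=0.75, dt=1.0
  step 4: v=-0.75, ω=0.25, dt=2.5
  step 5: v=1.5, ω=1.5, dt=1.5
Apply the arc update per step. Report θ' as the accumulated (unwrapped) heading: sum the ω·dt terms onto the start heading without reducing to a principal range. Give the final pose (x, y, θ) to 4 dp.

step 1: θ'=3.8208 (R=-0.1667) → pose (0.7714, -2.1297, 3.8208)
step 2: θ'=4.3208 (R=-0.5000) → pose (0.9194, -1.9315, 4.3208)
step 3: θ'=5.0708 (R=1.3333) → pose (0.9032, -2.9081, 5.0708)
step 4: θ'=5.6958 (R=-3.0000) → pose (-0.2436, -1.4632, 5.6958)
step 5: θ'=7.9458 (R=1.0000) → pose (1.3064, -0.5392, 7.9458)

(1.3064, -0.5392, 7.9458)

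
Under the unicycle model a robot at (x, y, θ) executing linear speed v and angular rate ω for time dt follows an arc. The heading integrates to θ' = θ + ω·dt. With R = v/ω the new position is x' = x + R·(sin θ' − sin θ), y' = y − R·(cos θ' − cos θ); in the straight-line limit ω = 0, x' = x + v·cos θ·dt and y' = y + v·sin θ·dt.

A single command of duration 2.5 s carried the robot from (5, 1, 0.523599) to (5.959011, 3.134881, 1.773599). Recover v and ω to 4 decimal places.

v = 1.0000, ω = 0.5000

Δθ = 1.773599 − 0.523599 = 1.250000
ω = Δθ/dt = 1.250000/2.5 = 0.5000
R = −Δy/(cos θ' − cos θ) = 2.0000
v = R·ω = 2.0000·0.5000 = 1.0000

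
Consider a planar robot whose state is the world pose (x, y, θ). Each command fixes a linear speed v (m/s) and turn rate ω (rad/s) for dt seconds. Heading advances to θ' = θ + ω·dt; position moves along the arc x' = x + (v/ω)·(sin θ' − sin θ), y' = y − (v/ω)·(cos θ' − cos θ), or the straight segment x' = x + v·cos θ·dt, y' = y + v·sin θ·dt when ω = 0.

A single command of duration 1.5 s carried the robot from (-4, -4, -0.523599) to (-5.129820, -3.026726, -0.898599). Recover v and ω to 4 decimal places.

v = -1.0000, ω = -0.2500

Δθ = -0.898599 − -0.523599 = -0.375000
ω = Δθ/dt = -0.375000/1.5 = -0.2500
R = Δx/(sin θ' − sin θ) = 4.0000
v = R·ω = 4.0000·-0.2500 = -1.0000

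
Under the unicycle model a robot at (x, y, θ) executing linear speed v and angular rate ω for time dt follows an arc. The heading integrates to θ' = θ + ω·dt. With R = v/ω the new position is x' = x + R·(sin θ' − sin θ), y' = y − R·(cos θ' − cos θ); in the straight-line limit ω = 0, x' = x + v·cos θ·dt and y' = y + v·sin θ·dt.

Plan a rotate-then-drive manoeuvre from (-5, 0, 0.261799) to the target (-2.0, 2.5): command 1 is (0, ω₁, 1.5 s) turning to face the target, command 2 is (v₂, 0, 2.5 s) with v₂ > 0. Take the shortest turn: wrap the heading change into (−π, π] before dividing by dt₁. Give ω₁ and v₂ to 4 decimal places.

ω₁ = 0.2886, v₂ = 1.5620

heading to target = atan2(2.5−0, -2−-5) = 0.6947
Δθ = wrap(0.6947 − 0.2618) = 0.4329; ω₁ = Δθ/dt₁ = 0.2886
distance = √((-2−-5)² + (2.5−0)²) = 3.9051; v₂ = distance/dt₂ = 1.5620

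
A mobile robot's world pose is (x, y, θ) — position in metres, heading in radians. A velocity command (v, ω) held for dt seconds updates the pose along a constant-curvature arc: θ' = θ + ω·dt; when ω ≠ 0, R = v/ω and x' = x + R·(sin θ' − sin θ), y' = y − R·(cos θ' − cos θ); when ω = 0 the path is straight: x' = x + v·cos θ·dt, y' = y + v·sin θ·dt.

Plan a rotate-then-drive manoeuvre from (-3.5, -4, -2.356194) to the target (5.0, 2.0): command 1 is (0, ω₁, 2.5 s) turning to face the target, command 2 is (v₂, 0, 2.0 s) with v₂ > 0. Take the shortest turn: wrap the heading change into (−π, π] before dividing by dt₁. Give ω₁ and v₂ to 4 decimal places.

heading to target = atan2(2−-4, 5−-3.5) = 0.6147
Δθ = wrap(0.6147 − -2.3562) = 2.9709; ω₁ = Δθ/dt₁ = 1.1883
distance = √((5−-3.5)² + (2−-4)²) = 10.4043; v₂ = distance/dt₂ = 5.2022

ω₁ = 1.1883, v₂ = 5.2022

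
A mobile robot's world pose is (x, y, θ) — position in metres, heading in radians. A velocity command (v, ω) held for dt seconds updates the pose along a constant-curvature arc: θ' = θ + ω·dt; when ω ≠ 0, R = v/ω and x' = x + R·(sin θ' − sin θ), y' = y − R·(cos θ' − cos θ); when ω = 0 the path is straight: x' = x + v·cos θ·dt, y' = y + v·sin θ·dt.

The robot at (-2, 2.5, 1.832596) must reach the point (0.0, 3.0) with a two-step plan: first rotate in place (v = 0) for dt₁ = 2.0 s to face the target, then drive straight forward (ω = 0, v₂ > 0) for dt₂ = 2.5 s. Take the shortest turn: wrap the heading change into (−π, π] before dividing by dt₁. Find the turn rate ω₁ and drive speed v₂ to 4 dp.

heading to target = atan2(3−2.5, 0−-2) = 0.2450
Δθ = wrap(0.2450 − 1.8326) = -1.5876; ω₁ = Δθ/dt₁ = -0.7938
distance = √((0−-2)² + (3−2.5)²) = 2.0616; v₂ = distance/dt₂ = 0.8246

ω₁ = -0.7938, v₂ = 0.8246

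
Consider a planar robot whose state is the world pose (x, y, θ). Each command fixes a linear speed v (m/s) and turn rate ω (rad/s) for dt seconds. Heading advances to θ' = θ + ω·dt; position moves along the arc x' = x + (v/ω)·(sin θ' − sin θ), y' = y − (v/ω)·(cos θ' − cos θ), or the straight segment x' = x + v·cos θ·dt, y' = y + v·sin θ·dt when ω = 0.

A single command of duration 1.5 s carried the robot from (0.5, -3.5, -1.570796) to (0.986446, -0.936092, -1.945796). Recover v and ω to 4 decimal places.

Δθ = -1.945796 − -1.570796 = -0.375000
ω = Δθ/dt = -0.375000/1.5 = -0.2500
R = −Δy/(cos θ' − cos θ) = 7.0000
v = R·ω = 7.0000·-0.2500 = -1.7500

v = -1.7500, ω = -0.2500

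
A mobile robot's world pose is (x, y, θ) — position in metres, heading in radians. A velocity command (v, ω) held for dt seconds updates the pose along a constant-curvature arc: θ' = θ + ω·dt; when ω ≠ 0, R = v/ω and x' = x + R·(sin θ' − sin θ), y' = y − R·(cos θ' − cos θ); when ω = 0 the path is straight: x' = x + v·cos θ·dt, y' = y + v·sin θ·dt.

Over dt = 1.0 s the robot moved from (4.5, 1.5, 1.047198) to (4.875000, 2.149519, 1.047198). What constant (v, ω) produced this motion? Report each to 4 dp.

Δθ = 1.047198 − 1.047198 = 0.000000
ω = Δθ/dt = 0.000000/1.0 = 0.0000
ω = 0 → v = (Δx·cos θ + Δy·sin θ)/dt = 0.7500

v = 0.7500, ω = 0.0000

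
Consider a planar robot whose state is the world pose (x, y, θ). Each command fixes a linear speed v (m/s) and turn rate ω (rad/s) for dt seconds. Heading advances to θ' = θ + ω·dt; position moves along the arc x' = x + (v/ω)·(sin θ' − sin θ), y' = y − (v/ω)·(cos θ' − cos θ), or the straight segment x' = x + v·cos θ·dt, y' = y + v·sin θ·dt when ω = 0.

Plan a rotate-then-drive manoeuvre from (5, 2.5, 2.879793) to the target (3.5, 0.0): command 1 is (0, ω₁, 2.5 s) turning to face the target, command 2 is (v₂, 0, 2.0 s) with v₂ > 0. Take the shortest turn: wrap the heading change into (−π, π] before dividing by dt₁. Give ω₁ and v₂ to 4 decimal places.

heading to target = atan2(0−2.5, 3.5−5) = -2.1112
Δθ = wrap(-2.1112 − 2.8798) = 1.2922; ω₁ = Δθ/dt₁ = 0.5169
distance = √((3.5−5)² + (0−2.5)²) = 2.9155; v₂ = distance/dt₂ = 1.4577

ω₁ = 0.5169, v₂ = 1.4577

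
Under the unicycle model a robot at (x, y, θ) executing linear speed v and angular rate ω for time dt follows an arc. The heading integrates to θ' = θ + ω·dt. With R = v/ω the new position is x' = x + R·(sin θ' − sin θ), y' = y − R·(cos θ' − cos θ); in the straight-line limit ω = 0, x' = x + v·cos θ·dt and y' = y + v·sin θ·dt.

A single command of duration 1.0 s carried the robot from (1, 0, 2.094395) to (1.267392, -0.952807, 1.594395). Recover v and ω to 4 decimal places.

Δθ = 1.594395 − 2.094395 = -0.500000
ω = Δθ/dt = -0.500000/1.0 = -0.5000
R = −Δy/(cos θ' − cos θ) = 2.0000
v = R·ω = 2.0000·-0.5000 = -1.0000

v = -1.0000, ω = -0.5000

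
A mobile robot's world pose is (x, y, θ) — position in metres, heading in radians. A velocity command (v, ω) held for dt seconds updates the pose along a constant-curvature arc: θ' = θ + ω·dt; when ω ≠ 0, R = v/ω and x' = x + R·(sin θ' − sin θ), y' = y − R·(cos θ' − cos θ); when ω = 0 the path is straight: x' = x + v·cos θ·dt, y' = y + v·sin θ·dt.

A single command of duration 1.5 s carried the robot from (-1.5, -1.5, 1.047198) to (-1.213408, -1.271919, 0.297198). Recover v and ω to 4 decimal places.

Δθ = 0.297198 − 1.047198 = -0.750000
ω = Δθ/dt = -0.750000/1.5 = -0.5000
R = Δx/(sin θ' − sin θ) = -0.5000
v = R·ω = -0.5000·-0.5000 = 0.2500

v = 0.2500, ω = -0.5000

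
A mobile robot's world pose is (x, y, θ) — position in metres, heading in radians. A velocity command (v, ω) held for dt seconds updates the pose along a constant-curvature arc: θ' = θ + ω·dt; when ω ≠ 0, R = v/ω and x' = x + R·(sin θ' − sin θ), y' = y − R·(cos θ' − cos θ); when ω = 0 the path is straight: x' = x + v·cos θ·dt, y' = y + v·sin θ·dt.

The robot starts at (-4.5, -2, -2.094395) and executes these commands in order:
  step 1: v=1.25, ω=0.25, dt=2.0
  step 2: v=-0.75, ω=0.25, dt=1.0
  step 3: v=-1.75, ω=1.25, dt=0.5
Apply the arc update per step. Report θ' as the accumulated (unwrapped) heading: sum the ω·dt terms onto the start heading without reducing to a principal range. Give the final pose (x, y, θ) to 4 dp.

(-5.6860, -2.8990, -0.7194)

step 1: θ'=-1.5944 (R=5.0000) → pose (-5.1685, -4.3820, -1.5944)
step 2: θ'=-1.3444 (R=-3.0000) → pose (-5.2442, -3.6378, -1.3444)
step 3: θ'=-0.7194 (R=-1.4000) → pose (-5.6860, -2.8990, -0.7194)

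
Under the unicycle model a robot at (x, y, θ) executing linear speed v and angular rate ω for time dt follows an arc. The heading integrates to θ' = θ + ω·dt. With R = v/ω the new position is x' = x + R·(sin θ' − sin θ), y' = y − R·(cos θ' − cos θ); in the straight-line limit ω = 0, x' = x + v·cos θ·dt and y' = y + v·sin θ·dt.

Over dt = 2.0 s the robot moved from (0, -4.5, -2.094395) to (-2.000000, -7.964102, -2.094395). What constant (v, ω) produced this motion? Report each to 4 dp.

v = 2.0000, ω = 0.0000

Δθ = -2.094395 − -2.094395 = 0.000000
ω = Δθ/dt = 0.000000/2.0 = 0.0000
ω = 0 → v = (Δx·cos θ + Δy·sin θ)/dt = 2.0000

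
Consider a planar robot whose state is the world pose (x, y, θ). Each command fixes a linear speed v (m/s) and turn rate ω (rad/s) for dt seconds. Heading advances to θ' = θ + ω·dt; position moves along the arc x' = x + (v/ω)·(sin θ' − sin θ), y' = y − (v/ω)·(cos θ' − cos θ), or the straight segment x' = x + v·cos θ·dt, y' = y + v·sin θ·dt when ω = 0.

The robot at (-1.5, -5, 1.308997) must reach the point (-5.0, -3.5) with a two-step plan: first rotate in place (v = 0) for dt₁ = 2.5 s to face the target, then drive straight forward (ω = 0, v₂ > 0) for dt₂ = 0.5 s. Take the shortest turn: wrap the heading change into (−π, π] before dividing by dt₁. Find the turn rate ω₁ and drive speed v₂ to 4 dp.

ω₁ = 0.5711, v₂ = 7.6158

heading to target = atan2(-3.5−-5, -5−-1.5) = 2.7367
Δθ = wrap(2.7367 − 1.3090) = 1.4277; ω₁ = Δθ/dt₁ = 0.5711
distance = √((-5−-1.5)² + (-3.5−-5)²) = 3.8079; v₂ = distance/dt₂ = 7.6158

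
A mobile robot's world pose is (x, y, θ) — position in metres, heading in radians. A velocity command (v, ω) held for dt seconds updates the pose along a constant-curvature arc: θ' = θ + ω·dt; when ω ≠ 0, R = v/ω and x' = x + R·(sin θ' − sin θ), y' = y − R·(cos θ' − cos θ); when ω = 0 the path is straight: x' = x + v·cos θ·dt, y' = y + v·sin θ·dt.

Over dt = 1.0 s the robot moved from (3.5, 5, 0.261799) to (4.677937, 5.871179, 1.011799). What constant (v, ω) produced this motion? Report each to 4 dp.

v = 1.5000, ω = 0.7500

Δθ = 1.011799 − 0.261799 = 0.750000
ω = Δθ/dt = 0.750000/1.0 = 0.7500
R = Δx/(sin θ' − sin θ) = 2.0000
v = R·ω = 2.0000·0.7500 = 1.5000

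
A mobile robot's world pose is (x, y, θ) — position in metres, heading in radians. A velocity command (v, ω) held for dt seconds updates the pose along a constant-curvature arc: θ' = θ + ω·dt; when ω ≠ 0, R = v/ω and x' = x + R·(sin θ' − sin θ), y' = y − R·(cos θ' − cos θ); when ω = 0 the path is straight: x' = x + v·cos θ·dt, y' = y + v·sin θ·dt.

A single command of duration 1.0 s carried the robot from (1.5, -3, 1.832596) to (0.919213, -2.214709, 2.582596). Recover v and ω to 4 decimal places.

Δθ = 2.582596 − 1.832596 = 0.750000
ω = Δθ/dt = 0.750000/1.0 = 0.7500
R = −Δy/(cos θ' − cos θ) = 1.3333
v = R·ω = 1.3333·0.7500 = 1.0000

v = 1.0000, ω = 0.7500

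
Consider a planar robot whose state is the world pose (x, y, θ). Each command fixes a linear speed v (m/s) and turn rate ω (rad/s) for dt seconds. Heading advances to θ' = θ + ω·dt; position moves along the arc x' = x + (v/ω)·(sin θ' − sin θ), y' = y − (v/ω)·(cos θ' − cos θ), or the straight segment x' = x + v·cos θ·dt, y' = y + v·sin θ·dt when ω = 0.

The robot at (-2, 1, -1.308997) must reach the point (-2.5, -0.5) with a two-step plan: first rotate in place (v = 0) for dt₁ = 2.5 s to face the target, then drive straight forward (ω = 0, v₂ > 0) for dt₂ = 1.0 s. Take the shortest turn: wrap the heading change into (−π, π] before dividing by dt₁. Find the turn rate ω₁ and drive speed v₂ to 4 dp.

heading to target = atan2(-0.5−1, -2.5−-2) = -1.8925
Δθ = wrap(-1.8925 − -1.3090) = -0.5835; ω₁ = Δθ/dt₁ = -0.2334
distance = √((-2.5−-2)² + (-0.5−1)²) = 1.5811; v₂ = distance/dt₂ = 1.5811

ω₁ = -0.2334, v₂ = 1.5811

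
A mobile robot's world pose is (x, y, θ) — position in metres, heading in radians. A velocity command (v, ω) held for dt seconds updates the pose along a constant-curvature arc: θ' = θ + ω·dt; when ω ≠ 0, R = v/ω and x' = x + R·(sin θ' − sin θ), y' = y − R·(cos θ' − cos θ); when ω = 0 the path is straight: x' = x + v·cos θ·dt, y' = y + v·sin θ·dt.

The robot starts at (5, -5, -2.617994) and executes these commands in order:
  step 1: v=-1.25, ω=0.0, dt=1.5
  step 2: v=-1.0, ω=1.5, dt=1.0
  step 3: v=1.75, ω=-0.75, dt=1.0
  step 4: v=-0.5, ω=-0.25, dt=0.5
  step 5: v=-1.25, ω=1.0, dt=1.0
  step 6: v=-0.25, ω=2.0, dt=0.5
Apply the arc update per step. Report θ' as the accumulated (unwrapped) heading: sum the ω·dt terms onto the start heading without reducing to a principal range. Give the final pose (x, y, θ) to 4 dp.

(6.9120, -3.4121, 0.0070)

step 1: θ'=-2.6180 (straight) → pose (6.6238, -4.0625, -2.6180)
step 2: θ'=-1.1180 (R=-0.6667) → pose (6.8899, -3.1935, -1.1180)
step 3: θ'=-1.8680 (R=-2.3333) → pose (7.0228, -4.8976, -1.8680)
step 4: θ'=-1.9930 (R=2.0000) → pose (7.1107, -4.6637, -1.9930)
step 5: θ'=-0.9930 (R=-1.2500) → pose (7.0176, -3.4688, -0.9930)
step 6: θ'=0.0070 (R=-0.1250) → pose (6.9120, -3.4121, 0.0070)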